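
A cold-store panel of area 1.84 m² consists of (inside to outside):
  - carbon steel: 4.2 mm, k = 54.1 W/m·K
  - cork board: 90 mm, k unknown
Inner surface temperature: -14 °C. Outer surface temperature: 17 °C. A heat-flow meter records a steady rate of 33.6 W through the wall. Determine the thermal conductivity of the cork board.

Series thermal resistances:
R_carbon steel = L/(kA) = 0.0042/(54.1×1.84) = 4.219×10^-5 K/W
Sum of known resistances R_other = 4.219×10^-5 K/W
Total R = ΔT/Q = 31/33.6 = 0.9226 K/W
R_cork board = R_total − R_other = 0.9226 K/W
k = L/(R·A) = 0.09/(0.9226×1.84)

k ≈ 0.053 W/(m·K)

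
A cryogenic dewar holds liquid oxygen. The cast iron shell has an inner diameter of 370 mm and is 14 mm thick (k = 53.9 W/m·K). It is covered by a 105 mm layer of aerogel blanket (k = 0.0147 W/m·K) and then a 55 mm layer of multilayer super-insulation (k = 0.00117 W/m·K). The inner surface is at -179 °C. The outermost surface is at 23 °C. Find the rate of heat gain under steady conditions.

Spherical conduction: R = (1/r_in − 1/r_out)/(4πk) per layer; series-sum.
R_cast iron shell = (1/0.185 − 1/0.199)/(4π×53.9) = 5.614×10^-4 K/W
R_aerogel blanket = (1/0.199 − 1/0.304)/(4π×0.0147) = 9.396 K/W
R_multilayer super-insulation = (1/0.304 − 1/0.359)/(4π×0.00117) = 34.28 K/W
R_total = 43.67 K/W
Q = ΔT/R_total = 202/43.67

Q ≈ 4.63 W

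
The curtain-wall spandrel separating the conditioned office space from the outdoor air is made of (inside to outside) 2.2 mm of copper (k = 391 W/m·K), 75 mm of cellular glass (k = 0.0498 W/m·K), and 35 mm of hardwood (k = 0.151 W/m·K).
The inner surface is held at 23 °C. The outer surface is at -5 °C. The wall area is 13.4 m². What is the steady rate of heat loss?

Q ≈ 216 W

Using the resistance-network approach (series):
R_copper = L/(kA) = 0.0022/(391×13.4) = 4.199×10^-7 K/W
R_cellular glass = L/(kA) = 0.075/(0.0498×13.4) = 0.1124 K/W
R_hardwood = L/(kA) = 0.035/(0.151×13.4) = 0.0173 K/W
R_total = 0.1297 K/W
Q = ΔT / R_total = 28 / 0.1297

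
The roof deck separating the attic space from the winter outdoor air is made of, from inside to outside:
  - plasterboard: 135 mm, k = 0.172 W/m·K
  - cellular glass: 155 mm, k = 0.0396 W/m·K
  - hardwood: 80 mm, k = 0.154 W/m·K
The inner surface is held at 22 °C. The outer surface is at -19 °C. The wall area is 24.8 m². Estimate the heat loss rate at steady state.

Thermal resistances in series:
R_plasterboard = L/(kA) = 0.135/(0.172×24.8) = 0.03165 K/W
R_cellular glass = L/(kA) = 0.155/(0.0396×24.8) = 0.1578 K/W
R_hardwood = L/(kA) = 0.08/(0.154×24.8) = 0.02095 K/W
R_total = 0.2104 K/W
Q = ΔT / R_total = 41 / 0.2104

Q ≈ 195 W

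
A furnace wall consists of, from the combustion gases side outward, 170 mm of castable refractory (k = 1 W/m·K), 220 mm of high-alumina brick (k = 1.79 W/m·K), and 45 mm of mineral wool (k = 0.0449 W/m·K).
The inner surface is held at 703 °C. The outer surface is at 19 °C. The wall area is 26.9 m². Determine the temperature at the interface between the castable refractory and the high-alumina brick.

Treating each layer as a thermal resistance in series:
R_castable refractory = L/(kA) = 0.17/(1×26.9) = 0.00632 K/W
R_high-alumina brick = L/(kA) = 0.22/(1.79×26.9) = 0.004569 K/W
R_mineral wool = L/(kA) = 0.045/(0.0449×26.9) = 0.03726 K/W
R_total = 0.04815 K/W;  Q = ΔT/R_total = 684/0.04815 = 14210 W
T_interface = T_inner − Q·ΣR(inner→interface) = 703 − 14200×0.00632

T ≈ 613 °C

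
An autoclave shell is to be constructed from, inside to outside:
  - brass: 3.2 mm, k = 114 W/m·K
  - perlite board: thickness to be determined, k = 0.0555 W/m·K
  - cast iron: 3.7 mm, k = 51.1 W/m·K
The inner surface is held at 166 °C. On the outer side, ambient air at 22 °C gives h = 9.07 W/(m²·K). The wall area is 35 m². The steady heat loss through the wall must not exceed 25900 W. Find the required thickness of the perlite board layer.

L ≈ 4.68 mm

Series thermal resistances:
R_brass = L/(kA) = 0.0032/(114×35) = 8.02×10^-7 K/W
R_cast iron = L/(kA) = 0.0037/(51.1×35) = 2.069×10^-6 K/W
R_outer film = 1/(h_o·A) = 1/(9.07×35) = 0.00315 K/W
Sum of the known resistances R_other = 0.003153 K/W
Required total resistance R_tot = ΔT/Q_allow = 144/25900 = 0.00556 K/W
R_perlite board = R_tot − R_other = 0.002407 K/W
L = R·k·A = 0.002407×0.0555×35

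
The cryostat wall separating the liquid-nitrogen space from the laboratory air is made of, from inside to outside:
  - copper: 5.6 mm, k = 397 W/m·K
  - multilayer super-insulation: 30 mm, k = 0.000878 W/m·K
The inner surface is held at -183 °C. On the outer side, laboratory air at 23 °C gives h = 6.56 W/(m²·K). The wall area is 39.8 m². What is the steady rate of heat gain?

Treating each layer as a thermal resistance in series:
R_copper = L/(kA) = 0.0056/(397×39.8) = 3.544×10^-7 K/W
R_multilayer super-insulation = L/(kA) = 0.03/(0.000878×39.8) = 0.8585 K/W
R_outer film = 1/(h_o·A) = 1/(6.56×39.8) = 0.00383 K/W
R_total = 0.8623 K/W
Q = ΔT / R_total = 206 / 0.8623

Q ≈ 239 W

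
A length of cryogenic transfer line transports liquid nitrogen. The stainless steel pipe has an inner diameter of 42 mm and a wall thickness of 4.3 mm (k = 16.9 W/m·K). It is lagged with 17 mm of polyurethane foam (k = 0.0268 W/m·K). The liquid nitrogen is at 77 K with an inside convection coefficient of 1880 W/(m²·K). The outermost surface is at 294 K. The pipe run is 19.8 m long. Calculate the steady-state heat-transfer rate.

Cylindrical conduction, so R = ln(r₂/r₁)/(2πkL) per layer, in series:
R_inner film = 1/(h_i·2πr₁L) = 1/(1880×2π×0.021×19.8) = 2.036×10^-4 K/W
R_stainless steel pipe wall = ln(25.3/21)/(2π×16.9×19.8) = 8.86×10^-5 K/W
R_polyurethane foam = ln(42.3/25.3)/(2π×0.0268×19.8) = 0.1542 K/W
R_total = 0.1545 K/W
Q = ΔT/R_total = 217/0.1545

Q ≈ 1400 W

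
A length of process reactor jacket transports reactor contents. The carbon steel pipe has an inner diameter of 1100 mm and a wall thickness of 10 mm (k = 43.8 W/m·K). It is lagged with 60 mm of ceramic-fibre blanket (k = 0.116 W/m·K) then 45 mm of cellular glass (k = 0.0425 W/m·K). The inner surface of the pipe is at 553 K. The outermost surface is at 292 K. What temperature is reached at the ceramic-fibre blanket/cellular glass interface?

Radial resistances (cylindrical: R_cond = ln(r_o/r_i)/(2πkL), R_conv = 1/(h·2πrL)):
R_carbon steel pipe wall = ln(560/550)/(2π×43.8×1) = 6.547×10^-5 K/W
R_ceramic-fibre blanket = ln(620/560)/(2π×0.116×1) = 0.1396 K/W
R_cellular glass = ln(665/620)/(2π×0.0425×1) = 0.2624 K/W
R_total = 0.4021 K/W
Q = ΔT/R_total = 261/0.4021
Q = 649 W/m
T_interface = T_inner − Q·ΣR(inner→interface) = 553 − 649×0.1397

T ≈ 462 K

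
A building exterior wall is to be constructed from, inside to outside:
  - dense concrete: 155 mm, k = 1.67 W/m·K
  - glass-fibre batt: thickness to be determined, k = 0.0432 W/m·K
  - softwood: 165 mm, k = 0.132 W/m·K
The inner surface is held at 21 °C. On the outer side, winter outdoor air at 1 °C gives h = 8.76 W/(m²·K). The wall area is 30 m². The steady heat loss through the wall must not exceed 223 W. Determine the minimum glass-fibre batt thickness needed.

Thermal resistances in series:
R_dense concrete = L/(kA) = 0.155/(1.67×30) = 0.003094 K/W
R_softwood = L/(kA) = 0.165/(0.132×30) = 0.04167 K/W
R_outer film = 1/(h_o·A) = 1/(8.76×30) = 0.003805 K/W
Sum of the known resistances R_other = 0.04857 K/W
Required total resistance R_tot = ΔT/Q_allow = 20/223 = 0.08969 K/W
R_glass-fibre batt = R_tot − R_other = 0.04112 K/W
L = R·k·A = 0.04112×0.0432×30

L ≈ 53.3 mm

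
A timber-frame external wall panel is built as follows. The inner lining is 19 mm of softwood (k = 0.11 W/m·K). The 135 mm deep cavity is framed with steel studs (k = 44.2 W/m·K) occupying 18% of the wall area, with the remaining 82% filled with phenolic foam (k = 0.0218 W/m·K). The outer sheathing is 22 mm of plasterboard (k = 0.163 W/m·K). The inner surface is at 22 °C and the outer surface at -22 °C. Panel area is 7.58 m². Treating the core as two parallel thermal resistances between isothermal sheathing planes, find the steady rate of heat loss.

Sheathing layers in series; stud and cavity paths in parallel between them.
R_inner = 0.019/(0.11×7.58) = 0.02279 K/W
R_stud  = 0.135/(44.2×0.18×7.58) = 0.002239 K/W
R_cav   = 0.135/(0.0218×0.82×7.58) = 0.9963 K/W
1/R_core = 1/R_stud + 1/R_cav → R_core = 0.002234 K/W
R_outer = 0.022/(0.163×7.58) = 0.01781 K/W
R_total = 0.04283 K/W
Q = ΔT/R_total = 44/0.04283

Q ≈ 1030 W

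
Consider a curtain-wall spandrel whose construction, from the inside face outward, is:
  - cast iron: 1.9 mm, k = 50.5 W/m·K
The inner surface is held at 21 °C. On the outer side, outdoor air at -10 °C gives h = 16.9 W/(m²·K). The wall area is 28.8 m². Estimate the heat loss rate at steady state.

Q ≈ 15100 W

Thermal resistances in series:
R_cast iron = L/(kA) = 0.0019/(50.5×28.8) = 1.306×10^-6 K/W
R_outer film = 1/(h_o·A) = 1/(16.9×28.8) = 0.002055 K/W
R_total = 0.002056 K/W
Q = ΔT / R_total = 31 / 0.002056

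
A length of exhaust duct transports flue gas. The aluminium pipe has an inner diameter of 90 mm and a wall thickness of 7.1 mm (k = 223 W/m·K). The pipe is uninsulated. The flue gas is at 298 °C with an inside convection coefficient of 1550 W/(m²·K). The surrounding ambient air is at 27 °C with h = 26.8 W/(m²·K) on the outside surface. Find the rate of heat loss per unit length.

q′ ≈ 2330 W/m

Radial resistances (cylindrical: R_cond = ln(r_o/r_i)/(2πkL), R_conv = 1/(h·2πrL)):
R_inner film = 1/(h_i·2πr₁L) = 1/(1550×2π×0.045×1) = 0.002282 K/W
R_aluminium pipe wall = ln(52.1/45)/(2π×223×1) = 1.046×10^-4 K/W
R_outer film = 1/(h_o·2πr_oL) = 1/(26.8×2π×0.0521×1) = 0.114 K/W
R_total = 0.1164 K/W
Q = ΔT/R_total = 271/0.1164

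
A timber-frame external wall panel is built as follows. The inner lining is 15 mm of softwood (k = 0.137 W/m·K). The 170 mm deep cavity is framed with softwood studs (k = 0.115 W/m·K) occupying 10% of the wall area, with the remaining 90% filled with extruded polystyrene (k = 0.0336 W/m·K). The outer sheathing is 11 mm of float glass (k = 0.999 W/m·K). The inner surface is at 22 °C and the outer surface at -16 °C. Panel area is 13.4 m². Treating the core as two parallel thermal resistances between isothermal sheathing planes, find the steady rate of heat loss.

Sheathing layers in series; stud and cavity paths in parallel between them.
R_inner = 0.015/(0.137×13.4) = 0.008171 K/W
R_stud  = 0.17/(0.115×0.1×13.4) = 1.103 K/W
R_cav   = 0.17/(0.0336×0.9×13.4) = 0.4195 K/W
1/R_core = 1/R_stud + 1/R_cav → R_core = 0.3039 K/W
R_outer = 0.011/(0.999×13.4) = 8.217×10^-4 K/W
R_total = 0.3129 K/W
Q = ΔT/R_total = 38/0.3129

Q ≈ 121 W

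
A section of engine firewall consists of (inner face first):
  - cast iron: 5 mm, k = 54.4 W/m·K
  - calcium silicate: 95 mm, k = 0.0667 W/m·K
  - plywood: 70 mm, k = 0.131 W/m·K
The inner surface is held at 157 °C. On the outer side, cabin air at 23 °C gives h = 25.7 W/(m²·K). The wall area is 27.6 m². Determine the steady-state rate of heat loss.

Treating each layer as a thermal resistance in series:
R_cast iron = L/(kA) = 0.005/(54.4×27.6) = 3.33×10^-6 K/W
R_calcium silicate = L/(kA) = 0.095/(0.0667×27.6) = 0.0516 K/W
R_plywood = L/(kA) = 0.07/(0.131×27.6) = 0.01936 K/W
R_outer film = 1/(h_o·A) = 1/(25.7×27.6) = 0.00141 K/W
R_total = 0.07238 K/W
Q = ΔT / R_total = 134 / 0.07238

Q ≈ 1850 W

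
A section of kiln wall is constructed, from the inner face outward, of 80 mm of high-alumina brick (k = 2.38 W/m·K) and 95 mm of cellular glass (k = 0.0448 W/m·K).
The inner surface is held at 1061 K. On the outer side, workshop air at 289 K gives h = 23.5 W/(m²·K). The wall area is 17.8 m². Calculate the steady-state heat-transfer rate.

Thermal resistances in series:
R_high-alumina brick = L/(kA) = 0.08/(2.38×17.8) = 0.001888 K/W
R_cellular glass = L/(kA) = 0.095/(0.0448×17.8) = 0.1191 K/W
R_outer film = 1/(h_o·A) = 1/(23.5×17.8) = 0.002391 K/W
R_total = 0.1234 K/W
Q = ΔT / R_total = 772 / 0.1234

Q ≈ 6260 W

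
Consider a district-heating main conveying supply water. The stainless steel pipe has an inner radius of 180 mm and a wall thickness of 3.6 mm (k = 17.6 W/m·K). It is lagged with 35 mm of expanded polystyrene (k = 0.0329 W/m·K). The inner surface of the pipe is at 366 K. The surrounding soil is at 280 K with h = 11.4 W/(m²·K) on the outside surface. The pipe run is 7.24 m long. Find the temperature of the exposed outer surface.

Cylindrical conduction, so R = ln(r₂/r₁)/(2πkL) per layer, in series:
R_stainless steel pipe wall = ln(183.6/180)/(2π×17.6×7.24) = 2.473×10^-5 K/W
R_expanded polystyrene = ln(218.6/183.6)/(2π×0.0329×7.24) = 0.1166 K/W
R_outer film = 1/(h_o·2πr_oL) = 1/(11.4×2π×0.2186×7.24) = 0.008821 K/W
R_total = 0.1254 K/W
Q = ΔT/R_total = 86/0.1254
Q = 686 W
T_interface = T_inner − Q·ΣR(inner→interface) = 366 − 686×0.1166

T ≈ 286 K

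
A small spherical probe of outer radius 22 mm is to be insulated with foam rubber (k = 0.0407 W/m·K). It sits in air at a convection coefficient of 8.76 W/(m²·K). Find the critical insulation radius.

r_cr ≈ 9.29 mm

For a sphere r_cr = 2k/h = 2×0.0407/8.76
r_cr = 9.29 mm; since the bare radius (22 mm) is above r_cr, any added insulation will reduce heat loss.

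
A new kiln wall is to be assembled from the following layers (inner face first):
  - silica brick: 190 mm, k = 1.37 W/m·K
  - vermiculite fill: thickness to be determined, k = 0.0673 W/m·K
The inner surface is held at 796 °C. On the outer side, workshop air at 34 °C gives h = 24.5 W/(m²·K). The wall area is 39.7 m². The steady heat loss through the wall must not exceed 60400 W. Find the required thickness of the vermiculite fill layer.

L ≈ 21.6 mm

Using the resistance-network approach (series):
R_silica brick = L/(kA) = 0.19/(1.37×39.7) = 0.003493 K/W
R_outer film = 1/(h_o·A) = 1/(24.5×39.7) = 0.001028 K/W
Sum of the known resistances R_other = 0.004521 K/W
Required total resistance R_tot = ΔT/Q_allow = 762/60400 = 0.01262 K/W
R_vermiculite fill = R_tot − R_other = 0.008094 K/W
L = R·k·A = 0.008094×0.0673×39.7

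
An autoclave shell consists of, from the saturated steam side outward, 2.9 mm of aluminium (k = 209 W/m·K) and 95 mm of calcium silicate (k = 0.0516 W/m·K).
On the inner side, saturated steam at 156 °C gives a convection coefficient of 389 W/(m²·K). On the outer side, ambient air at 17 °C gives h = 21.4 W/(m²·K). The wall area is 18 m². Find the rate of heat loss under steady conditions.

Q ≈ 1320 W

Series thermal resistances:
R_inner film = 1/(h_i·A) = 1/(389×18) = 1.428×10^-4 K/W
R_aluminium = L/(kA) = 0.0029/(209×18) = 7.709×10^-7 K/W
R_calcium silicate = L/(kA) = 0.095/(0.0516×18) = 0.1023 K/W
R_outer film = 1/(h_o·A) = 1/(21.4×18) = 0.002596 K/W
R_total = 0.105 K/W
Q = ΔT / R_total = 139 / 0.105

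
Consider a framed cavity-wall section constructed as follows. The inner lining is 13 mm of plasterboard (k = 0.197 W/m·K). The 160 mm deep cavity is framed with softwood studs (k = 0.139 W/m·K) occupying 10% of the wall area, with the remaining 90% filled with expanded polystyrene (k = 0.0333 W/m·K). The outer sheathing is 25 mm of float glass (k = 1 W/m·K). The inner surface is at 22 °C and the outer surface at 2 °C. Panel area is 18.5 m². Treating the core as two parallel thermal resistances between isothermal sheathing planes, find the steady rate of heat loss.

Sheathing layers in series; stud and cavity paths in parallel between them.
R_inner = 0.013/(0.197×18.5) = 0.003567 K/W
R_stud  = 0.16/(0.139×0.1×18.5) = 0.6222 K/W
R_cav   = 0.16/(0.0333×0.9×18.5) = 0.2886 K/W
1/R_core = 1/R_stud + 1/R_cav → R_core = 0.1971 K/W
R_outer = 0.025/(1×18.5) = 0.001351 K/W
R_total = 0.2021 K/W
Q = ΔT/R_total = 20/0.2021

Q ≈ 99 W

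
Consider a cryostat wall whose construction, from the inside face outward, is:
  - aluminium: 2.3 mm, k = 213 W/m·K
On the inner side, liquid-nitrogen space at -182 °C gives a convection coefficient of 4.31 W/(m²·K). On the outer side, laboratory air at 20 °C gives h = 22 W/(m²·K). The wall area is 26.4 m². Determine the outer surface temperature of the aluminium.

T ≈ -13.1 °C

Using the resistance-network approach (series):
R_inner film = 1/(h_i·A) = 1/(4.31×26.4) = 0.008789 K/W
R_aluminium = L/(kA) = 0.0023/(213×26.4) = 4.09×10^-7 K/W
R_outer film = 1/(h_o·A) = 1/(22×26.4) = 0.001722 K/W
R_total = 0.01051 K/W;  Q = ΔT/R_total = 202/0.01051 = 19220 W
T_interface = T_inner + Q·ΣR(inner→interface) = -182 + 19200×0.008789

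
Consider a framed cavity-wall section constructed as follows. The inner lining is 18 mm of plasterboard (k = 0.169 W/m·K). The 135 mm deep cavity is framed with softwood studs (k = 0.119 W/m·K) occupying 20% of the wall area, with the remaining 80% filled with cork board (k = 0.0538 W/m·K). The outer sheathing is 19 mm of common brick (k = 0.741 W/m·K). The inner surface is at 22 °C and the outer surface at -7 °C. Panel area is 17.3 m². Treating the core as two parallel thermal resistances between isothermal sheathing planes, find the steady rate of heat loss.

Sheathing layers in series; stud and cavity paths in parallel between them.
R_inner = 0.018/(0.169×17.3) = 0.006157 K/W
R_stud  = 0.135/(0.119×0.2×17.3) = 0.3279 K/W
R_cav   = 0.135/(0.0538×0.8×17.3) = 0.1813 K/W
1/R_core = 1/R_stud + 1/R_cav → R_core = 0.1167 K/W
R_outer = 0.019/(0.741×17.3) = 0.001482 K/W
R_total = 0.1244 K/W
Q = ΔT/R_total = 29/0.1244

Q ≈ 233 W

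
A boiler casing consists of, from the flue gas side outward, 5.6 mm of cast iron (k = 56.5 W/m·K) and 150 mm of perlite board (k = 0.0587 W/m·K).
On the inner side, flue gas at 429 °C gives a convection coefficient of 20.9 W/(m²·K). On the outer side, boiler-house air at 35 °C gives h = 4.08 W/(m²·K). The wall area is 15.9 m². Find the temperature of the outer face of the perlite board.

T ≈ 68.9 °C

Series thermal resistances:
R_inner film = 1/(h_i·A) = 1/(20.9×15.9) = 0.003009 K/W
R_cast iron = L/(kA) = 0.0056/(56.5×15.9) = 6.234×10^-6 K/W
R_perlite board = L/(kA) = 0.15/(0.0587×15.9) = 0.1607 K/W
R_outer film = 1/(h_o·A) = 1/(4.08×15.9) = 0.01541 K/W
R_total = 0.1791 K/W;  Q = ΔT/R_total = 394/0.1791 = 2199 W
T_interface = T_inner − Q·ΣR(inner→interface) = 429 − 2200×0.1637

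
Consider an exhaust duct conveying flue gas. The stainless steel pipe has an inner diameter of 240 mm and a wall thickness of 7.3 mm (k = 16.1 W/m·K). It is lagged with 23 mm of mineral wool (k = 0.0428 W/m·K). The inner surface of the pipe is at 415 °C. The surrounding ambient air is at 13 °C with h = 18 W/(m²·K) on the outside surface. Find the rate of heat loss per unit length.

q′ ≈ 594 W/m

For a radial system each layer contributes R = ln(r_out/r_in)/(2πkL); films add R = 1/(hA).
R_stainless steel pipe wall = ln(127.3/120)/(2π×16.1×1) = 5.838×10^-4 K/W
R_mineral wool = ln(150.3/127.3)/(2π×0.0428×1) = 0.6176 K/W
R_outer film = 1/(h_o·2πr_oL) = 1/(18×2π×0.1503×1) = 0.05883 K/W
R_total = 0.677 K/W
Q = ΔT/R_total = 402/0.677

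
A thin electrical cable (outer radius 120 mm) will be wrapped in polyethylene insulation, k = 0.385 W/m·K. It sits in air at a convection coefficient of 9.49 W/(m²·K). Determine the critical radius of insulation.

r_cr ≈ 40.6 mm

For a cylinder r_cr = k/h = 0.385/9.49
r_cr = 40.6 mm; since the bare radius (120 mm) is above r_cr, any added insulation will reduce heat loss.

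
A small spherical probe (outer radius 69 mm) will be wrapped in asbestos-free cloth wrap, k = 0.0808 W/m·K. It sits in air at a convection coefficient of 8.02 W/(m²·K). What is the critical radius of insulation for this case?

For a sphere r_cr = 2k/h = 2×0.0808/8.02
r_cr = 20.1 mm; since the bare radius (69 mm) is above r_cr, any added insulation will reduce heat loss.

r_cr ≈ 20.1 mm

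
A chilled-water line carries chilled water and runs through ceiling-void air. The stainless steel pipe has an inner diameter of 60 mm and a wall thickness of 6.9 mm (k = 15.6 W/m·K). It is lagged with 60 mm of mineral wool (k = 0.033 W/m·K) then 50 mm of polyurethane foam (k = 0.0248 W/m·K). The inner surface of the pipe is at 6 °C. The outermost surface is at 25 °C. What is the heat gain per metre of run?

q′ ≈ 2.59 W/m

For a radial system each layer contributes R = ln(r_out/r_in)/(2πkL); films add R = 1/(hA).
R_stainless steel pipe wall = ln(36.9/30)/(2π×15.6×1) = 0.002112 K/W
R_mineral wool = ln(96.9/36.9)/(2π×0.033×1) = 4.656 K/W
R_polyurethane foam = ln(146.9/96.9)/(2π×0.0248×1) = 2.67 K/W
R_total = 7.329 K/W
Q = ΔT/R_total = 19/7.329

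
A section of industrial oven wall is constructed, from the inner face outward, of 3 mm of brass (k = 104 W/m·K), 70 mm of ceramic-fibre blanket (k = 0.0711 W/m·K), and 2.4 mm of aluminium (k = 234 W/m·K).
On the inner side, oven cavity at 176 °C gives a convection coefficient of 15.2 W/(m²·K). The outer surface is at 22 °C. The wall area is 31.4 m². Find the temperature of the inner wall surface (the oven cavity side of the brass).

Using the resistance-network approach (series):
R_inner film = 1/(h_i·A) = 1/(15.2×31.4) = 0.002095 K/W
R_brass = L/(kA) = 0.003/(104×31.4) = 9.187×10^-7 K/W
R_ceramic-fibre blanket = L/(kA) = 0.07/(0.0711×31.4) = 0.03135 K/W
R_aluminium = L/(kA) = 0.0024/(234×31.4) = 3.266×10^-7 K/W
R_total = 0.03345 K/W;  Q = ΔT/R_total = 154/0.03345 = 4604 W
T_interface = T_inner − Q·ΣR(inner→interface) = 176 − 4600×0.002095

T ≈ 166 °C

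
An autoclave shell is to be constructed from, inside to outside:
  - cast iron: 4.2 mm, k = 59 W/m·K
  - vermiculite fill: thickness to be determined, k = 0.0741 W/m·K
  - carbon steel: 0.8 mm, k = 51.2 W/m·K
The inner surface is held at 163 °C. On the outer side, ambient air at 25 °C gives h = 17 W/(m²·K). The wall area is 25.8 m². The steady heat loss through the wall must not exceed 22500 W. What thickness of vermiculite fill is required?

L ≈ 7.36 mm

Using the resistance-network approach (series):
R_cast iron = L/(kA) = 0.0042/(59×25.8) = 2.759×10^-6 K/W
R_carbon steel = L/(kA) = 0.0008/(51.2×25.8) = 6.056×10^-7 K/W
R_outer film = 1/(h_o·A) = 1/(17×25.8) = 0.00228 K/W
Sum of the known resistances R_other = 0.002283 K/W
Required total resistance R_tot = ΔT/Q_allow = 138/22500 = 0.006133 K/W
R_vermiculite fill = R_tot − R_other = 0.00385 K/W
L = R·k·A = 0.00385×0.0741×25.8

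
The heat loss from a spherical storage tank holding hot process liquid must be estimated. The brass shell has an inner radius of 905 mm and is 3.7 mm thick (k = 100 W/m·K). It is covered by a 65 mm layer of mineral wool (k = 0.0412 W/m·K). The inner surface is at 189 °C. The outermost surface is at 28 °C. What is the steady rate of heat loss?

Spherical conduction: R = (1/r_in − 1/r_out)/(4πk) per layer; series-sum.
R_brass shell = (1/0.905 − 1/0.9087)/(4π×100) = 3.58×10^-6 K/W
R_mineral wool = (1/0.9087 − 1/0.9737)/(4π×0.0412) = 0.1419 K/W
R_total = 0.1419 K/W
Q = ΔT/R_total = 161/0.1419

Q ≈ 1130 W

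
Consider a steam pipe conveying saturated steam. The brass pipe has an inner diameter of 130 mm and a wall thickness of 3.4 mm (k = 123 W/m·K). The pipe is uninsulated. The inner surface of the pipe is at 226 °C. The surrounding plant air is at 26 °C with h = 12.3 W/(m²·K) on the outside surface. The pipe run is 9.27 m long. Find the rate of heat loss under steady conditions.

Q ≈ 9800 W

Cylindrical conduction, so R = ln(r₂/r₁)/(2πkL) per layer, in series:
R_brass pipe wall = ln(68.4/65)/(2π×123×9.27) = 7.117×10^-6 K/W
R_outer film = 1/(h_o·2πr_oL) = 1/(12.3×2π×0.0684×9.27) = 0.02041 K/W
R_total = 0.02041 K/W
Q = ΔT/R_total = 200/0.02041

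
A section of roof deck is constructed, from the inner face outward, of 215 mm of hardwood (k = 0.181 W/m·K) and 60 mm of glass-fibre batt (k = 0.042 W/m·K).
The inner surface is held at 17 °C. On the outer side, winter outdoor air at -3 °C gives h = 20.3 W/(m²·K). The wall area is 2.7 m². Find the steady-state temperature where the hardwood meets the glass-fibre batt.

Using the resistance-network approach (series):
R_hardwood = L/(kA) = 0.215/(0.181×2.7) = 0.4399 K/W
R_glass-fibre batt = L/(kA) = 0.06/(0.042×2.7) = 0.5291 K/W
R_outer film = 1/(h_o·A) = 1/(20.3×2.7) = 0.01824 K/W
R_total = 0.9873 K/W;  Q = ΔT/R_total = 20/0.9873 = 20.26 W
T_interface = T_inner − Q·ΣR(inner→interface) = 17 − 20.3×0.4399

T ≈ 8.09 °C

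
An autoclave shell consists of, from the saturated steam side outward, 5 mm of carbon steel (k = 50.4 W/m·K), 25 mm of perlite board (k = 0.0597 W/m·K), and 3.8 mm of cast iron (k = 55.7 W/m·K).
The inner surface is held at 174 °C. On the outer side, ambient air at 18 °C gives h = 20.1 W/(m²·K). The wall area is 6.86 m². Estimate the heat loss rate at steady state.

Series thermal resistances:
R_carbon steel = L/(kA) = 0.005/(50.4×6.86) = 1.446×10^-5 K/W
R_perlite board = L/(kA) = 0.025/(0.0597×6.86) = 0.06104 K/W
R_cast iron = L/(kA) = 0.0038/(55.7×6.86) = 9.945×10^-6 K/W
R_outer film = 1/(h_o·A) = 1/(20.1×6.86) = 0.007252 K/W
R_total = 0.06832 K/W
Q = ΔT / R_total = 156 / 0.06832

Q ≈ 2280 W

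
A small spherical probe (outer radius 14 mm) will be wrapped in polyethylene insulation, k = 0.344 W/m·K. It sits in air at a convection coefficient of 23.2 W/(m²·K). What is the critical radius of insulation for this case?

r_cr ≈ 29.7 mm

For a sphere r_cr = 2k/h = 2×0.344/23.2
r_cr = 29.7 mm; since the bare radius (14 mm) is below r_cr, adding a thin layer of insulation will *increase* heat loss.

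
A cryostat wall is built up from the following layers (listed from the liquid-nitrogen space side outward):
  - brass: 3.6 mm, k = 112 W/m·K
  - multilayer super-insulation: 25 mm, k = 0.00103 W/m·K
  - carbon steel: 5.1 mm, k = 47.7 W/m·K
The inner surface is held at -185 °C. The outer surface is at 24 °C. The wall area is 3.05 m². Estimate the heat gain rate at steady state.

Q ≈ 26.3 W

Series thermal resistances:
R_brass = L/(kA) = 0.0036/(112×3.05) = 1.054×10^-5 K/W
R_multilayer super-insulation = L/(kA) = 0.025/(0.00103×3.05) = 7.958 K/W
R_carbon steel = L/(kA) = 0.0051/(47.7×3.05) = 3.506×10^-5 K/W
R_total = 7.958 K/W
Q = ΔT / R_total = 209 / 7.958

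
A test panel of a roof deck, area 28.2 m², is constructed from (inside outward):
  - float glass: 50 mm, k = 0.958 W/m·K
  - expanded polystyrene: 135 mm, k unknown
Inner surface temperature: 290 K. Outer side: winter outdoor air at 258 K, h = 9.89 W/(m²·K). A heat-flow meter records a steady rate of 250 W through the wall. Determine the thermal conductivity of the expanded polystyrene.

Thermal resistances in series:
R_float glass = L/(kA) = 0.05/(0.958×28.2) = 0.001851 K/W
R_outer film = 1/(h_o·A) = 1/(9.89×28.2) = 0.003586 K/W
Sum of known resistances R_other = 0.005436 K/W
Total R = ΔT/Q = 32/250 = 0.128 K/W
R_expanded polystyrene = R_total − R_other = 0.1226 K/W
k = L/(R·A) = 0.135/(0.1226×28.2)

k ≈ 0.0391 W/(m·K)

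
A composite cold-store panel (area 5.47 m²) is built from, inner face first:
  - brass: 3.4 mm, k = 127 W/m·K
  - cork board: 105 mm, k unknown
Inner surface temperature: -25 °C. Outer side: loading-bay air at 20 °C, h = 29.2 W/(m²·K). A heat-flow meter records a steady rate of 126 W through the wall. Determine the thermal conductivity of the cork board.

k ≈ 0.0547 W/(m·K)

Series thermal resistances:
R_brass = L/(kA) = 0.0034/(127×5.47) = 4.894×10^-6 K/W
R_outer film = 1/(h_o·A) = 1/(29.2×5.47) = 0.006261 K/W
Sum of known resistances R_other = 0.006266 K/W
Total R = ΔT/Q = 45/126 = 0.3571 K/W
R_cork board = R_total − R_other = 0.3509 K/W
k = L/(R·A) = 0.105/(0.3509×5.47)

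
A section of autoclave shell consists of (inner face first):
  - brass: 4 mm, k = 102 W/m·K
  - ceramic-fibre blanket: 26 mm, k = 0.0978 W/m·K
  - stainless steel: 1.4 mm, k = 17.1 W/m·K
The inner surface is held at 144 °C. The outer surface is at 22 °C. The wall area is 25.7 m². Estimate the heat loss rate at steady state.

Q ≈ 11800 W

Series thermal resistances:
R_brass = L/(kA) = 0.004/(102×25.7) = 1.526×10^-6 K/W
R_ceramic-fibre blanket = L/(kA) = 0.026/(0.0978×25.7) = 0.01034 K/W
R_stainless steel = L/(kA) = 0.0014/(17.1×25.7) = 3.186×10^-6 K/W
R_total = 0.01035 K/W
Q = ΔT / R_total = 122 / 0.01035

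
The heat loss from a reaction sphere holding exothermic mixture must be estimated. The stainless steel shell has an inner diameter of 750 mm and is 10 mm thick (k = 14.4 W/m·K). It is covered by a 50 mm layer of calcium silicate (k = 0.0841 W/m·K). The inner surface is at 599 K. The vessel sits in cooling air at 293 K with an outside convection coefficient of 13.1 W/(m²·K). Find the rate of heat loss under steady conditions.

Q ≈ 971 W

Radial (spherical) resistances in series:
R_stainless steel shell = (1/0.375 − 1/0.385)/(4π×14.4) = 3.828×10^-4 K/W
R_calcium silicate = (1/0.385 − 1/0.435)/(4π×0.0841) = 0.2825 K/W
R_outer film = 1/(h·4πr_o²) = 1/(13.1×4π×0.435²) = 0.0321 K/W
R_total = 0.315 K/W
Q = ΔT/R_total = 306/0.315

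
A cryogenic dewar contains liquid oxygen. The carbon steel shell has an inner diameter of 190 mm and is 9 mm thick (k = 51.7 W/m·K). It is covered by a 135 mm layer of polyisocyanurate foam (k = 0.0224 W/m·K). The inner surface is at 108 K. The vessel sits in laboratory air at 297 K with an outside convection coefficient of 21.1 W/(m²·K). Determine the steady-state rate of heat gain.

Q ≈ 9.76 W

Radial (spherical) resistances in series:
R_carbon steel shell = (1/0.095 − 1/0.104)/(4π×51.7) = 0.001402 K/W
R_polyisocyanurate foam = (1/0.104 − 1/0.239)/(4π×0.0224) = 19.29 K/W
R_outer film = 1/(h·4πr_o²) = 1/(21.1×4π×0.239²) = 0.06603 K/W
R_total = 19.36 K/W
Q = ΔT/R_total = 189/19.36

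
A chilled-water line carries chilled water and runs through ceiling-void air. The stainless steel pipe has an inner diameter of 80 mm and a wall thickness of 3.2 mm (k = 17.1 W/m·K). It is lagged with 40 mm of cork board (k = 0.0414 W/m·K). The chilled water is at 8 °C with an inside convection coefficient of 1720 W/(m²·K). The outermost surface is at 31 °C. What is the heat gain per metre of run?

q′ ≈ 9.12 W/m

Per-layer cylindrical resistances, series-summed:
R_inner film = 1/(h_i·2πr₁L) = 1/(1720×2π×0.04×1) = 0.002313 K/W
R_stainless steel pipe wall = ln(43.2/40)/(2π×17.1×1) = 7.163×10^-4 K/W
R_cork board = ln(83.2/43.2)/(2π×0.0414×1) = 2.52 K/W
R_total = 2.523 K/W
Q = ΔT/R_total = 23/2.523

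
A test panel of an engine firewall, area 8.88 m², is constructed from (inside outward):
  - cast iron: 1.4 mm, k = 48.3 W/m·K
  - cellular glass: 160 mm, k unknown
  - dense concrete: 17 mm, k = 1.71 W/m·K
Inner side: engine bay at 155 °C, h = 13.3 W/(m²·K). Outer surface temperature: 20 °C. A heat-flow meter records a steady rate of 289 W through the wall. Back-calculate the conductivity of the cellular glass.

Treating each layer as a thermal resistance in series:
R_inner film = 1/(h_i·A) = 1/(13.3×8.88) = 0.008467 K/W
R_cast iron = L/(kA) = 0.0014/(48.3×8.88) = 3.264×10^-6 K/W
R_dense concrete = L/(kA) = 0.017/(1.71×8.88) = 0.00112 K/W
Sum of known resistances R_other = 0.00959 K/W
Total R = ΔT/Q = 135/289 = 0.4671 K/W
R_cellular glass = R_total − R_other = 0.4575 K/W
k = L/(R·A) = 0.16/(0.4575×8.88)

k ≈ 0.0394 W/(m·K)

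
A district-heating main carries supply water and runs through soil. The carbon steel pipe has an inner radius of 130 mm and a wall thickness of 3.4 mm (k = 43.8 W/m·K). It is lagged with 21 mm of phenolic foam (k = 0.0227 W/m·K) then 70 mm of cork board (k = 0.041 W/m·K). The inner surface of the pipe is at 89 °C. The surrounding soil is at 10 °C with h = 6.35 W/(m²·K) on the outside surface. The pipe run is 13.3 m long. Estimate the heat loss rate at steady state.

Q ≈ 406 W

Radial resistances (cylindrical: R_cond = ln(r_o/r_i)/(2πkL), R_conv = 1/(h·2πrL)):
R_carbon steel pipe wall = ln(133.4/130)/(2π×43.8×13.3) = 7.054×10^-6 K/W
R_phenolic foam = ln(154.4/133.4)/(2π×0.0227×13.3) = 0.07707 K/W
R_cork board = ln(224.4/154.4)/(2π×0.041×13.3) = 0.1091 K/W
R_outer film = 1/(h_o·2πr_oL) = 1/(6.35×2π×0.2244×13.3) = 0.008398 K/W
R_total = 0.1946 K/W
Q = ΔT/R_total = 79/0.1946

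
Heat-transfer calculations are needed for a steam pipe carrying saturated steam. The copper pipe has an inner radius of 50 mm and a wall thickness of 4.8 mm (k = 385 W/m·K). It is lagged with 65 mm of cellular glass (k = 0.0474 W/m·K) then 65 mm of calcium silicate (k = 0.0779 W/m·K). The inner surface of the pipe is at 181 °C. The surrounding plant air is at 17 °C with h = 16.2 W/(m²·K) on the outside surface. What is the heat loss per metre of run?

q′ ≈ 46 W/m

Per-layer cylindrical resistances, series-summed:
R_copper pipe wall = ln(54.8/50)/(2π×385×1) = 3.789×10^-5 K/W
R_cellular glass = ln(119.8/54.8)/(2π×0.0474×1) = 2.626 K/W
R_calcium silicate = ln(184.8/119.8)/(2π×0.0779×1) = 0.8856 K/W
R_outer film = 1/(h_o·2πr_oL) = 1/(16.2×2π×0.1848×1) = 0.05316 K/W
R_total = 3.565 K/W
Q = ΔT/R_total = 164/3.565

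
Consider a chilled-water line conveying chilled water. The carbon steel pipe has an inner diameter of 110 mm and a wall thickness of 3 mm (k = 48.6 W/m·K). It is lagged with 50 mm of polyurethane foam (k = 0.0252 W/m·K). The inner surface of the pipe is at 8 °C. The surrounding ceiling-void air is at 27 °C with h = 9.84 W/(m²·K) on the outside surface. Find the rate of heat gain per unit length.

Radial resistances (cylindrical: R_cond = ln(r_o/r_i)/(2πkL), R_conv = 1/(h·2πrL)):
R_carbon steel pipe wall = ln(58/55)/(2π×48.6×1) = 1.739×10^-4 K/W
R_polyurethane foam = ln(108/58)/(2π×0.0252×1) = 3.926 K/W
R_outer film = 1/(h_o·2πr_oL) = 1/(9.84×2π×0.108×1) = 0.1498 K/W
R_total = 4.076 K/W
Q = ΔT/R_total = 19/4.076

q′ ≈ 4.66 W/m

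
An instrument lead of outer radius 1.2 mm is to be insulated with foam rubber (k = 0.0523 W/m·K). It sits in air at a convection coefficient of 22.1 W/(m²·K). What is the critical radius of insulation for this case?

For a cylinder r_cr = k/h = 0.0523/22.1
r_cr = 2.37 mm; since the bare radius (1.2 mm) is below r_cr, adding a thin layer of insulation will *increase* heat loss.

r_cr ≈ 2.37 mm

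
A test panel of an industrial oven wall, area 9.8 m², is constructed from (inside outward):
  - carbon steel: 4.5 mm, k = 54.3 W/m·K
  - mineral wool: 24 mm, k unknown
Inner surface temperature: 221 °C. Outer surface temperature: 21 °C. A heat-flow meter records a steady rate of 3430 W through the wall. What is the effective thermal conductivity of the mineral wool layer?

k ≈ 0.042 W/(m·K)

Series thermal resistances:
R_carbon steel = L/(kA) = 0.0045/(54.3×9.8) = 8.456×10^-6 K/W
Sum of known resistances R_other = 8.456×10^-6 K/W
Total R = ΔT/Q = 200/3430 = 0.05831 K/W
R_mineral wool = R_total − R_other = 0.0583 K/W
k = L/(R·A) = 0.024/(0.0583×9.8)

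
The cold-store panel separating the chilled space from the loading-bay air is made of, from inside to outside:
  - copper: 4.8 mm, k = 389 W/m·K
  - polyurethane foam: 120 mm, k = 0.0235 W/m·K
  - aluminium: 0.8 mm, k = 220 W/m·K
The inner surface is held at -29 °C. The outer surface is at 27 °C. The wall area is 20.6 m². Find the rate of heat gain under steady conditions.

Treating each layer as a thermal resistance in series:
R_copper = L/(kA) = 0.0048/(389×20.6) = 5.99×10^-7 K/W
R_polyurethane foam = L/(kA) = 0.12/(0.0235×20.6) = 0.2479 K/W
R_aluminium = L/(kA) = 0.0008/(220×20.6) = 1.765×10^-7 K/W
R_total = 0.2479 K/W
Q = ΔT / R_total = 56 / 0.2479

Q ≈ 226 W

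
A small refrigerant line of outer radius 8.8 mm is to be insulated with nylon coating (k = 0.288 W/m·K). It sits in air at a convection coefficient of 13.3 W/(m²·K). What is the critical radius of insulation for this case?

For a cylinder r_cr = k/h = 0.288/13.3
r_cr = 21.7 mm; since the bare radius (8.8 mm) is below r_cr, adding a thin layer of insulation will *increase* heat loss.

r_cr ≈ 21.7 mm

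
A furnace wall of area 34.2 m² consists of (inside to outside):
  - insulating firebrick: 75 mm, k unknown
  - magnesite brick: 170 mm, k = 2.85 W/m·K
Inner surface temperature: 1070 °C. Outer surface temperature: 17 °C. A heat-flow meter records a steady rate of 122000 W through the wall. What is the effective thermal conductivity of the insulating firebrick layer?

Treating each layer as a thermal resistance in series:
R_magnesite brick = L/(kA) = 0.17/(2.85×34.2) = 0.001744 K/W
Sum of known resistances R_other = 0.001744 K/W
Total R = ΔT/Q = 1053/122000 = 0.008631 K/W
R_insulating firebrick = R_total − R_other = 0.006887 K/W
k = L/(R·A) = 0.075/(0.006887×34.2)

k ≈ 0.318 W/(m·K)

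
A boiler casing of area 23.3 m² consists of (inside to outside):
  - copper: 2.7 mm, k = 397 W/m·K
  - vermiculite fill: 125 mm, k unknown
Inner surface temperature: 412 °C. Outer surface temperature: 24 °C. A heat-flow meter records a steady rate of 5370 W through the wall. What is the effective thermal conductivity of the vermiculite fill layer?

Model the wall as resistances in series:
R_copper = L/(kA) = 0.0027/(397×23.3) = 2.919×10^-7 K/W
Sum of known resistances R_other = 2.919×10^-7 K/W
Total R = ΔT/Q = 388/5370 = 0.07225 K/W
R_vermiculite fill = R_total − R_other = 0.07225 K/W
k = L/(R·A) = 0.125/(0.07225×23.3)

k ≈ 0.0743 W/(m·K)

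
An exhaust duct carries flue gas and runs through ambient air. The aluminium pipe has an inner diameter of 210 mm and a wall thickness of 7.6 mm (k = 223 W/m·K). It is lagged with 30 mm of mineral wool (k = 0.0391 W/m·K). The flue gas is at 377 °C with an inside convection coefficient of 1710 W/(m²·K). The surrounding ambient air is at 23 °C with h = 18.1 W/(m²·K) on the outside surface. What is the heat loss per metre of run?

q′ ≈ 346 W/m

Per-layer cylindrical resistances, series-summed:
R_inner film = 1/(h_i·2πr₁L) = 1/(1710×2π×0.105×1) = 8.864×10^-4 K/W
R_aluminium pipe wall = ln(112.6/105)/(2π×223×1) = 4.987×10^-5 K/W
R_mineral wool = ln(142.6/112.6)/(2π×0.0391×1) = 0.9614 K/W
R_outer film = 1/(h_o·2πr_oL) = 1/(18.1×2π×0.1426×1) = 0.06166 K/W
R_total = 1.024 K/W
Q = ΔT/R_total = 354/1.024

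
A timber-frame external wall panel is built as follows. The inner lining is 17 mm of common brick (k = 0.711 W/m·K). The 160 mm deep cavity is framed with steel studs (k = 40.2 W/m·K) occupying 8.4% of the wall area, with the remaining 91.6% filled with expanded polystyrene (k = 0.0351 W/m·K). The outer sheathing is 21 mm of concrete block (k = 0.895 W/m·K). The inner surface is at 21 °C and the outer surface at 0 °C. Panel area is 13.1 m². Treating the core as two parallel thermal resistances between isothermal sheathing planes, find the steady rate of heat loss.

Q ≈ 2920 W

Sheathing layers in series; stud and cavity paths in parallel between them.
R_inner = 0.017/(0.711×13.1) = 0.001825 K/W
R_stud  = 0.16/(40.2×0.084×13.1) = 0.003617 K/W
R_cav   = 0.16/(0.0351×0.916×13.1) = 0.3799 K/W
1/R_core = 1/R_stud + 1/R_cav → R_core = 0.003583 K/W
R_outer = 0.021/(0.895×13.1) = 0.001791 K/W
R_total = 0.007199 K/W
Q = ΔT/R_total = 21/0.007199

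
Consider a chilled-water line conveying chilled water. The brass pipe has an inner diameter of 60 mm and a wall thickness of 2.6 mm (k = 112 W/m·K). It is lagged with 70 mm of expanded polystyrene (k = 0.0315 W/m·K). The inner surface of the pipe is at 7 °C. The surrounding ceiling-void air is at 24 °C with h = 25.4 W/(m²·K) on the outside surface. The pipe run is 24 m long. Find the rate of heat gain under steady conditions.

Q ≈ 69.7 W

For a radial system each layer contributes R = ln(r_out/r_in)/(2πkL); films add R = 1/(hA).
R_brass pipe wall = ln(32.6/30)/(2π×112×24) = 4.921×10^-6 K/W
R_expanded polystyrene = ln(102.6/32.6)/(2π×0.0315×24) = 0.2414 K/W
R_outer film = 1/(h_o·2πr_oL) = 1/(25.4×2π×0.1026×24) = 0.002545 K/W
R_total = 0.2439 K/W
Q = ΔT/R_total = 17/0.2439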